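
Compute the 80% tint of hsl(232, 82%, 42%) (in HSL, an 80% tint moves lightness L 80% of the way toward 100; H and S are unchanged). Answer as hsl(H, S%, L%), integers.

hsl(232, 82%, 88%)

L moves 80% from 42 toward 100: 42 + 46.4 = 88.4 → 88.
H and S are unchanged.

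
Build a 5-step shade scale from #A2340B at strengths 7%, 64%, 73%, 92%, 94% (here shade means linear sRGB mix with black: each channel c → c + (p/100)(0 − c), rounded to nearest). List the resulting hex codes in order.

#A2340B is rgb(162, 52, 11).
7%: (162 − 11.34 = 150.66→151, 52 − 3.64 = 48.36→48, 11 − 0.77 = 10.23→10) → #97300A
64%: (162 − 103.68 = 58.32→58, 52 − 33.28 = 18.72→19, 11 − 7.04 = 3.96→4) → #3A1304
73%: (162 − 118.26 = 43.74→44, 52 − 37.96 = 14.04→14, 11 − 8.03 = 2.97→3) → #2C0E03
92%: (162 − 149.04 = 12.96→13, 52 − 47.84 = 4.16→4, 11 − 10.12 = 0.88→1) → #0D0401
94%: (162 − 152.28 = 9.72→10, 52 − 48.88 = 3.12→3, 11 − 10.34 = 0.66→1) → #0A0301

#97300A, #3A1304, #2C0E03, #0D0401, #0A0301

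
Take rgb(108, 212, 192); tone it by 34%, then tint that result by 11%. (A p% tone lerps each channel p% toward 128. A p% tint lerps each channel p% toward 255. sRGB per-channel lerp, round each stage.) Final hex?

A 34% tone moves each channel 34% toward 128:
  R: 108 + 0.34×(128−108) = 108 + 6.8 = 114.8 → 115
  G: 212 − 28.56 = 183.44 → 183
  B: 192 − 21.76 = 170.24 → 170
After the tone: rgb(115, 183, 170) = #73b7aa.
An 11% tint moves each channel 11% toward 255:
  R: 115 + 15.4 = 130.4 → 130
  G: 183 + 0.11×(255−183) = 183 + 7.92 = 190.92 → 191
  B: 170 + 0.11×(255−170) = 170 + 9.35 = 179.35 → 179
rgb(130, 191, 179) = #82bfb3.

#82bfb3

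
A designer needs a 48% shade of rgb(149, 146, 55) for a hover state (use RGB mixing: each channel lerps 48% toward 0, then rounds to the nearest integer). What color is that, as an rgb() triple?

rgb(77, 76, 29)

A 48% shade moves each channel 48% toward 0:
  R: 149 + 0.48×(0−149) = 149 − 71.52 = 77.48 → 77
  G: 146 − 70.08 = 75.92 → 76
  B: 55 + 0.48×(0−55) = 55 − 26.4 = 28.6 → 29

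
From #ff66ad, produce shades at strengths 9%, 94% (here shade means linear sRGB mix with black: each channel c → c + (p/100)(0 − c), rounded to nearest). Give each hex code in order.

#ff66ad is rgb(255, 102, 173).
9%: (255 − 22.95 = 232.05→232, 102 − 9.18 = 92.82→93, 173 − 15.57 = 157.43→157) → #e85d9d
94%: (255 − 239.7 = 15.3→15, 102 − 95.88 = 6.12→6, 173 − 162.62 = 10.38→10) → #0f060a

#e85d9d, #0f060a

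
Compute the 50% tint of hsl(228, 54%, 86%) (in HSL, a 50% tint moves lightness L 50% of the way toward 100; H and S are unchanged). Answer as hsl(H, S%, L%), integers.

hsl(228, 54%, 93%)

L moves 50% from 86 toward 100: 86 + 7 = 93 → 93.
H and S are unchanged.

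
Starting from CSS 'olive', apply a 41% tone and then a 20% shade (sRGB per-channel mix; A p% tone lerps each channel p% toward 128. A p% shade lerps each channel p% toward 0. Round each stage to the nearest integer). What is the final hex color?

CSS olive is rgb(128, 128, 0).
Lerp each channel 41% toward 128:
  R: 128 + 0.41×(128−128) = 128 + 0 = 128 → 128
  G: 128 + 0.41×(128−128) = 128 + 0 = 128 → 128
  B: 0 + 52.48 = 52.48 → 52
After the tone: rgb(128, 128, 52) = #808034.
A 20% shade moves each channel 20% toward 0:
  R: 128 − 25.6 = 102.4 → 102
  G: 128 + 0.2×(0−128) = 128 − 25.6 = 102.4 → 102
  B: 52 + 0.2×(0−52) = 52 − 10.4 = 41.6 → 42
rgb(102, 102, 42) = #66662A.

#66662A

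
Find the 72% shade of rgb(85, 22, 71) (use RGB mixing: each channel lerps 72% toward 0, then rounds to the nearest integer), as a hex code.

A 72% shade moves each channel 72% toward 0:
  R: 85 − 61.2 = 23.8 → 24
  G: 22 + 0.72×(0−22) = 22 − 15.84 = 6.16 → 6
  B: 71 + 0.72×(0−71) = 71 − 51.12 = 19.88 → 20
rgb(24, 6, 20) = #180614.

#180614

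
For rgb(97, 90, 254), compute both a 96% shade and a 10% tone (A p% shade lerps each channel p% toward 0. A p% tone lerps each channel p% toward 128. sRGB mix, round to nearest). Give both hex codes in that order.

96% shade:
  R: 97 − 93.12 = 3.88 → 4
  G: 90 − 86.4 = 3.6 → 4
  B: 254 + 0.96×(0−254) = 254 − 243.84 = 10.16 → 10
  → #04040A
10% tone:
  R: 97 + 3.1 = 100.1 → 100
  G: 90 + 3.8 = 93.8 → 94
  B: 254 + 0.1×(128−254) = 254 − 12.6 = 241.4 → 241
  → #645EF1

#04040A, #645EF1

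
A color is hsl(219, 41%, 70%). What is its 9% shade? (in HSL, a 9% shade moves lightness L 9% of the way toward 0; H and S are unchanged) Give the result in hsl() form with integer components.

hsl(219, 41%, 64%)

L moves 9% from 70 toward 0: 70 − 6.3 = 63.7 → 64.
H and S are unchanged.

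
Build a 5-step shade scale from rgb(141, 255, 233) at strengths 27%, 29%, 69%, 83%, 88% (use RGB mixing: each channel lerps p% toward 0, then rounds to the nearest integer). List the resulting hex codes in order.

#67BAAA, #64B5A5, #2C4F48, #182B28, #111F1C

27%: (141 − 38.07 = 102.93→103, 255 − 68.85 = 186.15→186, 233 − 62.91 = 170.09→170) → #67BAAA
29%: (141 − 40.89 = 100.11→100, 255 − 73.95 = 181.05→181, 233 − 67.57 = 165.43→165) → #64B5A5
69%: (141 − 97.29 = 43.71→44, 255 − 175.95 = 79.05→79, 233 − 160.77 = 72.23→72) → #2C4F48
83%: (141 − 117.03 = 23.97→24, 255 − 211.65 = 43.35→43, 233 − 193.39 = 39.61→40) → #182B28
88%: (141 − 124.08 = 16.92→17, 255 − 224.4 = 30.6→31, 233 − 205.04 = 27.96→28) → #111F1C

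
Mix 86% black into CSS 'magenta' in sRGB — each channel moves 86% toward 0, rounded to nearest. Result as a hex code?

#240024

CSS magenta is rgb(255, 0, 255).
An 86% shade moves each channel 86% toward 0:
  R: 255 + 0.86×(0−255) = 255 − 219.3 = 35.7 → 36
  G: 0 + 0.86×(0−0) = 0 + 0 = 0 → 0
  B: 255 + 0.86×(0−255) = 255 − 219.3 = 35.7 → 36
rgb(36, 0, 36) = #240024.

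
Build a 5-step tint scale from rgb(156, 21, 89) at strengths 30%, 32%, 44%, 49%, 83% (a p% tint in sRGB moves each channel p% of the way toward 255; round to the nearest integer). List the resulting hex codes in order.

30%: (156 + 29.7 = 185.7→186, 21 + 70.2 = 91.2→91, 89 + 49.8 = 138.8→139) → #ba5b8b
32%: (156 + 31.68 = 187.68→188, 21 + 74.88 = 95.88→96, 89 + 53.12 = 142.12→142) → #bc608e
44%: (156 + 43.56 = 199.56→200, 21 + 102.96 = 123.96→124, 89 + 73.04 = 162.04→162) → #c87ca2
49%: (156 + 48.51 = 204.51→205, 21 + 114.66 = 135.66→136, 89 + 81.34 = 170.34→170) → #cd88aa
83%: (156 + 82.17 = 238.17→238, 21 + 194.22 = 215.22→215, 89 + 137.78 = 226.78→227) → #eed7e3

#ba5b8b, #bc608e, #c87ca2, #cd88aa, #eed7e3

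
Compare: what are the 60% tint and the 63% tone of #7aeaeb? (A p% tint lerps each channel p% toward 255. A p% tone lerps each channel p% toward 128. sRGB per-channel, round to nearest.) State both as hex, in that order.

#caf7f7, #7ea7a8

#7aeaeb is rgb(122, 234, 235).
60% tint:
  R: 122 + 0.6×(255−122) = 122 + 79.8 = 201.8 → 202
  G: 234 + 0.6×(255−234) = 234 + 12.6 = 246.6 → 247
  B: 235 + 12 = 247 → 247
  → #caf7f7
63% tone:
  R: 122 + 0.63×(128−122) = 122 + 3.78 = 125.78 → 126
  G: 234 + 0.63×(128−234) = 234 − 66.78 = 167.22 → 167
  B: 235 + 0.63×(128−235) = 235 − 67.41 = 167.59 → 168
  → #7ea7a8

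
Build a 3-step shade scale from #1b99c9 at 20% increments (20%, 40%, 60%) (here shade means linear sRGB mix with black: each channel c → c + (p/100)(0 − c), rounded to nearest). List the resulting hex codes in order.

#1b99c9 is rgb(27, 153, 201).
20%: (27 − 5.4 = 21.6→22, 153 − 30.6 = 122.4→122, 201 − 40.2 = 160.8→161) → #167aa1
40%: (27 − 10.8 = 16.2→16, 153 − 61.2 = 91.8→92, 201 − 80.4 = 120.6→121) → #105c79
60%: (27 − 16.2 = 10.8→11, 153 − 91.8 = 61.2→61, 201 − 120.6 = 80.4→80) → #0b3d50

#167aa1, #105c79, #0b3d50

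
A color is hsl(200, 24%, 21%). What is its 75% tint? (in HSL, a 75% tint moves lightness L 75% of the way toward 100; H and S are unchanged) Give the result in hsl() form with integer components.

L moves 75% from 21 toward 100: 21 + 59.25 = 80.25 → 80.
H and S are unchanged.

hsl(200, 24%, 80%)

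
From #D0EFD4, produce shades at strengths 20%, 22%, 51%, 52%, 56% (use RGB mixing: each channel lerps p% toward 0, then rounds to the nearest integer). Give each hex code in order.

#D0EFD4 is rgb(208, 239, 212).
20%: (208 − 41.6 = 166.4→166, 239 − 47.8 = 191.2→191, 212 − 42.4 = 169.6→170) → #A6BFAA
22%: (208 − 45.76 = 162.24→162, 239 − 52.58 = 186.42→186, 212 − 46.64 = 165.36→165) → #A2BAA5
51%: (208 − 106.08 = 101.92→102, 239 − 121.89 = 117.11→117, 212 − 108.12 = 103.88→104) → #667568
52%: (208 − 108.16 = 99.84→100, 239 − 124.28 = 114.72→115, 212 − 110.24 = 101.76→102) → #647366
56%: (208 − 116.48 = 91.52→92, 239 − 133.84 = 105.16→105, 212 − 118.72 = 93.28→93) → #5C695D

#A6BFAA, #A2BAA5, #667568, #647366, #5C695D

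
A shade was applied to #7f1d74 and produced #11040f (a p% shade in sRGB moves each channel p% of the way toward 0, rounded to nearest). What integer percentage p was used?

#7f1d74 is rgb(127, 29, 116); #11040f is rgb(17, 4, 15).
On the R channel (widest range): 17 ≈ 127 + (p/100)(0 − 127), so p ≈ 100×(17 − 127)/(0 − 127) = -11000/-127 = 86.61.
p = 87 reproduces all three channels after rounding.

87%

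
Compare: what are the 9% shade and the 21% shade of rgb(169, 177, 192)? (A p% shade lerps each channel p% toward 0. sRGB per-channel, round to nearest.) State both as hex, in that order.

#9aa1af, #868c98

9% shade:
  R: 169 + 0.09×(0−169) = 169 − 15.21 = 153.79 → 154
  G: 177 + 0.09×(0−177) = 177 − 15.93 = 161.07 → 161
  B: 192 − 17.28 = 174.72 → 175
  → #9aa1af
21% shade:
  R: 169 + 0.21×(0−169) = 169 − 35.49 = 133.51 → 134
  G: 177 + 0.21×(0−177) = 177 − 37.17 = 139.83 → 140
  B: 192 − 40.32 = 151.68 → 152
  → #868c98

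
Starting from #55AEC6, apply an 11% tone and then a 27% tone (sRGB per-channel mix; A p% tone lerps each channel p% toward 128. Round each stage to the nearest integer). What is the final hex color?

#649EAD

#55AEC6 is rgb(85, 174, 198).
Lerp each channel 11% toward 128:
  R: 85 + 4.73 = 89.73 → 90
  G: 174 − 5.06 = 168.94 → 169
  B: 198 + 0.11×(128−198) = 198 − 7.7 = 190.3 → 190
After the tone: rgb(90, 169, 190) = #5AA9BE.
A 27% tone moves each channel 27% toward 128:
  R: 90 + 0.27×(128−90) = 90 + 10.26 = 100.26 → 100
  G: 169 − 11.07 = 157.93 → 158
  B: 190 + 0.27×(128−190) = 190 − 16.74 = 173.26 → 173
rgb(100, 158, 173) = #649EAD.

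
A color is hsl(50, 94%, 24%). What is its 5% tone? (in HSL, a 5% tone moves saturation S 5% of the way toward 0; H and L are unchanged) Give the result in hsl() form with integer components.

S moves 5% from 94 toward 0: 94 − 4.7 = 89.3 → 89.
H and L are unchanged.

hsl(50, 89%, 24%)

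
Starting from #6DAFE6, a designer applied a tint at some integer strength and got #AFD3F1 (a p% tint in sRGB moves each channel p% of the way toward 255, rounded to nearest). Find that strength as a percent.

#6DAFE6 is rgb(109, 175, 230); #AFD3F1 is rgb(175, 211, 241).
On the R channel (widest range): 175 ≈ 109 + (p/100)(255 − 109), so p ≈ 100×(175 − 109)/(255 − 109) = 6600/146 = 45.21.
p = 45 reproduces all three channels after rounding.

45%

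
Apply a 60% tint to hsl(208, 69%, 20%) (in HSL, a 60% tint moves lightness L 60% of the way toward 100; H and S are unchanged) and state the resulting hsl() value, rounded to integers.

hsl(208, 69%, 68%)

L moves 60% from 20 toward 100: 20 + 48 = 68 → 68.
H and S are unchanged.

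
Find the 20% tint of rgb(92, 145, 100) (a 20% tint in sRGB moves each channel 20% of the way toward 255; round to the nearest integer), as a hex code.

Lerp each channel 20% toward 255:
  R: 92 + 0.2×(255−92) = 92 + 32.6 = 124.6 → 125
  G: 145 + 22 = 167 → 167
  B: 100 + 0.2×(255−100) = 100 + 31 = 131 → 131
rgb(125, 167, 131) = #7DA783.

#7DA783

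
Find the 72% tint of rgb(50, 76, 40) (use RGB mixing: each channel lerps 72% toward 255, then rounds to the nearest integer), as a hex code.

#c6cdc3

Per channel, c → c + 0.72(255 − c):
  R: 50 + 0.72×(255−50) = 50 + 147.6 = 197.6 → 198
  G: 76 + 0.72×(255−76) = 76 + 128.88 = 204.88 → 205
  B: 40 + 154.8 = 194.8 → 195
rgb(198, 205, 195) = #c6cdc3.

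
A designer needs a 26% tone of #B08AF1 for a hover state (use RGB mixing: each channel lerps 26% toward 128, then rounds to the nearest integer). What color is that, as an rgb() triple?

#B08AF1 is rgb(176, 138, 241).
Lerp each channel 26% toward 128:
  R: 176 − 12.48 = 163.52 → 164
  G: 138 + 0.26×(128−138) = 138 − 2.6 = 135.4 → 135
  B: 241 + 0.26×(128−241) = 241 − 29.38 = 211.62 → 212

rgb(164, 135, 212)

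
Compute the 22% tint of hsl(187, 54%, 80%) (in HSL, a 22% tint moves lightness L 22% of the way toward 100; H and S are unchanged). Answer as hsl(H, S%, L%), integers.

hsl(187, 54%, 84%)

L moves 22% from 80 toward 100: 80 + 4.4 = 84.4 → 84.
H and S are unchanged.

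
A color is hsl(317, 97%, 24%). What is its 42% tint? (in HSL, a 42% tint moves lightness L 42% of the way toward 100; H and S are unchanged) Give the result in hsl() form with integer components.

L moves 42% from 24 toward 100: 24 + 31.92 = 55.92 → 56.
H and S are unchanged.

hsl(317, 97%, 56%)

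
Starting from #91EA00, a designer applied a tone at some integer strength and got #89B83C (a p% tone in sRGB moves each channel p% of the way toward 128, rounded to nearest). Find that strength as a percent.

#91EA00 is rgb(145, 234, 0); #89B83C is rgb(137, 184, 60).
On the B channel (widest range): 60 ≈ 0 + (p/100)(128 − 0), so p ≈ 100×(60 − 0)/(128 − 0) = 6000/128 = 46.88.
p = 47 reproduces all three channels after rounding.

47%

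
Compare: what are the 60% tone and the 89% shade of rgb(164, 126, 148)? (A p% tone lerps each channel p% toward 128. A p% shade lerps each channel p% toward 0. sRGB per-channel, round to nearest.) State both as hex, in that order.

60% tone:
  R: 164 + 0.6×(128−164) = 164 − 21.6 = 142.4 → 142
  G: 126 + 0.6×(128−126) = 126 + 1.2 = 127.2 → 127
  B: 148 + 0.6×(128−148) = 148 − 12 = 136 → 136
  → #8E7F88
89% shade:
  R: 164 − 145.96 = 18.04 → 18
  G: 126 + 0.89×(0−126) = 126 − 112.14 = 13.86 → 14
  B: 148 + 0.89×(0−148) = 148 − 131.72 = 16.28 → 16
  → #120E10

#8E7F88, #120E10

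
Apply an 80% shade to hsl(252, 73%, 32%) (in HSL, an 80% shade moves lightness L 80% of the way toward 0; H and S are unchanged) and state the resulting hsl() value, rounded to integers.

hsl(252, 73%, 6%)

L moves 80% from 32 toward 0: 32 − 25.6 = 6.4 → 6.
H and S are unchanged.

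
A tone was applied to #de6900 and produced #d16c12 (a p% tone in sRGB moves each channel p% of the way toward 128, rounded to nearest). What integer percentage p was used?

#de6900 is rgb(222, 105, 0); #d16c12 is rgb(209, 108, 18).
On the B channel (widest range): 18 ≈ 0 + (p/100)(128 − 0), so p ≈ 100×(18 − 0)/(128 − 0) = 1800/128 = 14.06.
p = 14 reproduces all three channels after rounding.

14%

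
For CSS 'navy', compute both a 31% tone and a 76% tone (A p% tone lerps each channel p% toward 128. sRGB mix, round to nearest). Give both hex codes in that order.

CSS navy is rgb(0, 0, 128).
31% tone:
  R: 0 + 0.31×(128−0) = 0 + 39.68 = 39.68 → 40
  G: 0 + 39.68 = 39.68 → 40
  B: 128 + 0.31×(128−128) = 128 + 0 = 128 → 128
  → #282880
76% tone:
  R: 0 + 97.28 = 97.28 → 97
  G: 0 + 97.28 = 97.28 → 97
  B: 128 + 0 = 128 → 128
  → #616180

#282880, #616180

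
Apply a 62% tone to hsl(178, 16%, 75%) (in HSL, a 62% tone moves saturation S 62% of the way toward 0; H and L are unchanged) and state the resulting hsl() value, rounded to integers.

S moves 62% from 16 toward 0: 16 − 9.92 = 6.08 → 6.
H and L are unchanged.

hsl(178, 6%, 75%)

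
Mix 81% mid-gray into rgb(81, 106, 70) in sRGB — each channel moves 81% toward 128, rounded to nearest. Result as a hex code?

#777C75

Lerp each channel 81% toward 128:
  R: 81 + 38.07 = 119.07 → 119
  G: 106 + 17.82 = 123.82 → 124
  B: 70 + 46.98 = 116.98 → 117
rgb(119, 124, 117) = #777C75.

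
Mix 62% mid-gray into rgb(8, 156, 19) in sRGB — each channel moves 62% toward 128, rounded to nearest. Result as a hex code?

Lerp each channel 62% toward 128:
  R: 8 + 0.62×(128−8) = 8 + 74.4 = 82.4 → 82
  G: 156 + 0.62×(128−156) = 156 − 17.36 = 138.64 → 139
  B: 19 + 0.62×(128−19) = 19 + 67.58 = 86.58 → 87
rgb(82, 139, 87) = #528B57.

#528B57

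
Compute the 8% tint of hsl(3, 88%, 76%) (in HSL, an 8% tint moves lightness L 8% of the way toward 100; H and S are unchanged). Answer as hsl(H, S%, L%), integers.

L moves 8% from 76 toward 100: 76 + 1.92 = 77.92 → 78.
H and S are unchanged.

hsl(3, 88%, 78%)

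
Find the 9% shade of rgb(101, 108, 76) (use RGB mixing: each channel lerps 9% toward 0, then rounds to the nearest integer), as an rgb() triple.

rgb(92, 98, 69)

Lerp each channel 9% toward 0:
  R: 101 + 0.09×(0−101) = 101 − 9.09 = 91.91 → 92
  G: 108 + 0.09×(0−108) = 108 − 9.72 = 98.28 → 98
  B: 76 + 0.09×(0−76) = 76 − 6.84 = 69.16 → 69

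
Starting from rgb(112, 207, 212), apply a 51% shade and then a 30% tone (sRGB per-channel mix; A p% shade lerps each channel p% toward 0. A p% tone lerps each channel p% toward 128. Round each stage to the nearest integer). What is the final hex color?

#4D6D6F

Lerp each channel 51% toward 0:
  R: 112 − 57.12 = 54.88 → 55
  G: 207 − 105.57 = 101.43 → 101
  B: 212 + 0.51×(0−212) = 212 − 108.12 = 103.88 → 104
After the shade: rgb(55, 101, 104) = #376568.
A 30% tone moves each channel 30% toward 128:
  R: 55 + 21.9 = 76.9 → 77
  G: 101 + 0.3×(128−101) = 101 + 8.1 = 109.1 → 109
  B: 104 + 7.2 = 111.2 → 111
rgb(77, 109, 111) = #4D6D6F.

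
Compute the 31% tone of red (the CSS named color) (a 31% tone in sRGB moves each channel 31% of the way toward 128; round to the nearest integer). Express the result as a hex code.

#d82828

CSS red is rgb(255, 0, 0).
Per channel, c → c + 0.31(128 − c):
  R: 255 + 0.31×(128−255) = 255 − 39.37 = 215.63 → 216
  G: 0 + 0.31×(128−0) = 0 + 39.68 = 39.68 → 40
  B: 0 + 0.31×(128−0) = 0 + 39.68 = 39.68 → 40
rgb(216, 40, 40) = #d82828.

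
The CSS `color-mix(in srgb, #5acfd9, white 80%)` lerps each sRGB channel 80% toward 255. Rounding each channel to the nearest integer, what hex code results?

#def5f7

#5acfd9 is rgb(90, 207, 217).
Lerp each channel 80% toward 255:
  R: 90 + 132 = 222 → 222
  G: 207 + 38.4 = 245.4 → 245
  B: 217 + 0.8×(255−217) = 217 + 30.4 = 247.4 → 247
rgb(222, 245, 247) = #def5f7.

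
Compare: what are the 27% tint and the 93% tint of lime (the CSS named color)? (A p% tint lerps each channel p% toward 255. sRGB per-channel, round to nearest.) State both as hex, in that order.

#45ff45, #edffed

CSS lime is rgb(0, 255, 0).
27% tint:
  R: 0 + 0.27×(255−0) = 0 + 68.85 = 68.85 → 69
  G: 255 + 0 = 255 → 255
  B: 0 + 0.27×(255−0) = 0 + 68.85 = 68.85 → 69
  → #45ff45
93% tint:
  R: 0 + 237.15 = 237.15 → 237
  G: 255 + 0.93×(255−255) = 255 + 0 = 255 → 255
  B: 0 + 0.93×(255−0) = 0 + 237.15 = 237.15 → 237
  → #edffed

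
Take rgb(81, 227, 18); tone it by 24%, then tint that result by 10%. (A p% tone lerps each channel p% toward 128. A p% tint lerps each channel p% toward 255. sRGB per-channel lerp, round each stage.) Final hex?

#6CD041

A 24% tone moves each channel 24% toward 128:
  R: 81 + 0.24×(128−81) = 81 + 11.28 = 92.28 → 92
  G: 227 + 0.24×(128−227) = 227 − 23.76 = 203.24 → 203
  B: 18 + 26.4 = 44.4 → 44
After the tone: rgb(92, 203, 44) = #5CCB2C.
Lerp each channel 10% toward 255:
  R: 92 + 0.1×(255−92) = 92 + 16.3 = 108.3 → 108
  G: 203 + 0.1×(255−203) = 203 + 5.2 = 208.2 → 208
  B: 44 + 0.1×(255−44) = 44 + 21.1 = 65.1 → 65
rgb(108, 208, 65) = #6CD041.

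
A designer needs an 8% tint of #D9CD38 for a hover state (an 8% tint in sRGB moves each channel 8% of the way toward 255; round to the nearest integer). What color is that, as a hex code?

#D9CD38 is rgb(217, 205, 56).
Per channel, c → c + 0.08(255 − c):
  R: 217 + 0.08×(255−217) = 217 + 3.04 = 220.04 → 220
  G: 205 + 4 = 209 → 209
  B: 56 + 0.08×(255−56) = 56 + 15.92 = 71.92 → 72
rgb(220, 209, 72) = #DCD148.

#DCD148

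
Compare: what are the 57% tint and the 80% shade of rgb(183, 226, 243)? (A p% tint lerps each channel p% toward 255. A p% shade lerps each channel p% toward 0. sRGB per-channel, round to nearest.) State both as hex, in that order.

#e0f3fa, #252d31

57% tint:
  R: 183 + 0.57×(255−183) = 183 + 41.04 = 224.04 → 224
  G: 226 + 16.53 = 242.53 → 243
  B: 243 + 6.84 = 249.84 → 250
  → #e0f3fa
80% shade:
  R: 183 + 0.8×(0−183) = 183 − 146.4 = 36.6 → 37
  G: 226 + 0.8×(0−226) = 226 − 180.8 = 45.2 → 45
  B: 243 − 194.4 = 48.6 → 49
  → #252d31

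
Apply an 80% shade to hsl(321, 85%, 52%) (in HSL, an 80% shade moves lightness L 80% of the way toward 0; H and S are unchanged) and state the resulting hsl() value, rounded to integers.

hsl(321, 85%, 10%)

L moves 80% from 52 toward 0: 52 − 41.6 = 10.4 → 10.
H and S are unchanged.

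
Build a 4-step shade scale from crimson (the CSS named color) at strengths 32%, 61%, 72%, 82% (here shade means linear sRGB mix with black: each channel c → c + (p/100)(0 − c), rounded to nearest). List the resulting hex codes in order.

#960e29, #560817, #3e0611, #28040b

CSS crimson is rgb(220, 20, 60).
32%: (220 − 70.4 = 149.6→150, 20 − 6.4 = 13.6→14, 60 − 19.2 = 40.8→41) → #960e29
61%: (220 − 134.2 = 85.8→86, 20 − 12.2 = 7.8→8, 60 − 36.6 = 23.4→23) → #560817
72%: (220 − 158.4 = 61.6→62, 20 − 14.4 = 5.6→6, 60 − 43.2 = 16.8→17) → #3e0611
82%: (220 − 180.4 = 39.6→40, 20 − 16.4 = 3.6→4, 60 − 49.2 = 10.8→11) → #28040b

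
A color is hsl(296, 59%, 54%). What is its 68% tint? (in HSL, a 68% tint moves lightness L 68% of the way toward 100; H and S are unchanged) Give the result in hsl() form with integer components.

hsl(296, 59%, 85%)

L moves 68% from 54 toward 100: 54 + 31.28 = 85.28 → 85.
H and S are unchanged.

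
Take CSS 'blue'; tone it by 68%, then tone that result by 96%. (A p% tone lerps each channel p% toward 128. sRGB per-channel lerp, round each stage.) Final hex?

#7E7E82

CSS blue is rgb(0, 0, 255).
Lerp each channel 68% toward 128:
  R: 0 + 0.68×(128−0) = 0 + 87.04 = 87.04 → 87
  G: 0 + 87.04 = 87.04 → 87
  B: 255 + 0.68×(128−255) = 255 − 86.36 = 168.64 → 169
After the tone: rgb(87, 87, 169) = #5757A9.
Lerp each channel 96% toward 128:
  R: 87 + 39.36 = 126.36 → 126
  G: 87 + 0.96×(128−87) = 87 + 39.36 = 126.36 → 126
  B: 169 + 0.96×(128−169) = 169 − 39.36 = 129.64 → 130
rgb(126, 126, 130) = #7E7E82.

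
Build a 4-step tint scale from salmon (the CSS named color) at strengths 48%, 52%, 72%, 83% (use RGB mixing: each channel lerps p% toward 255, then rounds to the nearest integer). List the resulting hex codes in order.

#fcbdb6, #fdc2bb, #fedbd8, #fee9e7

CSS salmon is rgb(250, 128, 114).
48%: (250 + 2.4 = 252.4→252, 128 + 60.96 = 188.96→189, 114 + 67.68 = 181.68→182) → #fcbdb6
52%: (250 + 2.6 = 252.6→253, 128 + 66.04 = 194.04→194, 114 + 73.32 = 187.32→187) → #fdc2bb
72%: (250 + 3.6 = 253.6→254, 128 + 91.44 = 219.44→219, 114 + 101.52 = 215.52→216) → #fedbd8
83%: (250 + 4.15 = 254.15→254, 128 + 105.41 = 233.41→233, 114 + 117.03 = 231.03→231) → #fee9e7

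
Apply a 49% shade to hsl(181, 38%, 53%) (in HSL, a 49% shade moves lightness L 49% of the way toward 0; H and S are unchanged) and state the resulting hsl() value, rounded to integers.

L moves 49% from 53 toward 0: 53 − 25.97 = 27.03 → 27.
H and S are unchanged.

hsl(181, 38%, 27%)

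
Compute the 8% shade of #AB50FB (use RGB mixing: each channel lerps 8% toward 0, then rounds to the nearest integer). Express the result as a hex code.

#9D4AE7

#AB50FB is rgb(171, 80, 251).
An 8% shade moves each channel 8% toward 0:
  R: 171 − 13.68 = 157.32 → 157
  G: 80 − 6.4 = 73.6 → 74
  B: 251 + 0.08×(0−251) = 251 − 20.08 = 230.92 → 231
rgb(157, 74, 231) = #9D4AE7.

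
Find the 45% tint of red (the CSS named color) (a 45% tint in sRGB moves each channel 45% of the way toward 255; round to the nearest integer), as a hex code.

CSS red is rgb(255, 0, 0).
Lerp each channel 45% toward 255:
  R: 255 + 0.45×(255−255) = 255 + 0 = 255 → 255
  G: 0 + 0.45×(255−0) = 0 + 114.75 = 114.75 → 115
  B: 0 + 0.45×(255−0) = 0 + 114.75 = 114.75 → 115
rgb(255, 115, 115) = #ff7373.

#ff7373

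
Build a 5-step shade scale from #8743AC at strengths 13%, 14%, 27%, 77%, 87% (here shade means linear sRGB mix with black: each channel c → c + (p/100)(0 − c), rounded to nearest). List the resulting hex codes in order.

#753A96, #743A94, #63317E, #1F0F28, #120916

#8743AC is rgb(135, 67, 172).
13%: (135 − 17.55 = 117.45→117, 67 − 8.71 = 58.29→58, 172 − 22.36 = 149.64→150) → #753A96
14%: (135 − 18.9 = 116.1→116, 67 − 9.38 = 57.62→58, 172 − 24.08 = 147.92→148) → #743A94
27%: (135 − 36.45 = 98.55→99, 67 − 18.09 = 48.91→49, 172 − 46.44 = 125.56→126) → #63317E
77%: (135 − 103.95 = 31.05→31, 67 − 51.59 = 15.41→15, 172 − 132.44 = 39.56→40) → #1F0F28
87%: (135 − 117.45 = 17.55→18, 67 − 58.29 = 8.71→9, 172 − 149.64 = 22.36→22) → #120916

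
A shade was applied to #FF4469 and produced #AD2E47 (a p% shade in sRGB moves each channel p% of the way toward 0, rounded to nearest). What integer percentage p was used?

#FF4469 is rgb(255, 68, 105); #AD2E47 is rgb(173, 46, 71).
On the R channel (widest range): 173 ≈ 255 + (p/100)(0 − 255), so p ≈ 100×(173 − 255)/(0 − 255) = -8200/-255 = 32.16.
p = 32 reproduces all three channels after rounding.

32%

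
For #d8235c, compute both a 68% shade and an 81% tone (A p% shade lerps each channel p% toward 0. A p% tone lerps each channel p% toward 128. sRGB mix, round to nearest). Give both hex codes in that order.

#450b1d, #916e79

#d8235c is rgb(216, 35, 92).
68% shade:
  R: 216 + 0.68×(0−216) = 216 − 146.88 = 69.12 → 69
  G: 35 − 23.8 = 11.2 → 11
  B: 92 − 62.56 = 29.44 → 29
  → #450b1d
81% tone:
  R: 216 − 71.28 = 144.72 → 145
  G: 35 + 75.33 = 110.33 → 110
  B: 92 + 0.81×(128−92) = 92 + 29.16 = 121.16 → 121
  → #916e79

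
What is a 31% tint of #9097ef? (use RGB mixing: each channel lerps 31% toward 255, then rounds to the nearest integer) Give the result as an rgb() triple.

#9097ef is rgb(144, 151, 239).
A 31% tint moves each channel 31% toward 255:
  R: 144 + 34.41 = 178.41 → 178
  G: 151 + 0.31×(255−151) = 151 + 32.24 = 183.24 → 183
  B: 239 + 0.31×(255−239) = 239 + 4.96 = 243.96 → 244

rgb(178, 183, 244)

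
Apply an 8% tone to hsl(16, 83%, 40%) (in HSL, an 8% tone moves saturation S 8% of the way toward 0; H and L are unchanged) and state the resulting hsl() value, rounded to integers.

hsl(16, 76%, 40%)

S moves 8% from 83 toward 0: 83 − 6.64 = 76.36 → 76.
H and L are unchanged.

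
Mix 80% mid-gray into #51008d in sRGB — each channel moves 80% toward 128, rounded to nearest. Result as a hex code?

#776683

#51008d is rgb(81, 0, 141).
Per channel, c → c + 0.8(128 − c):
  R: 81 + 0.8×(128−81) = 81 + 37.6 = 118.6 → 119
  G: 0 + 102.4 = 102.4 → 102
  B: 141 − 10.4 = 130.6 → 131
rgb(119, 102, 131) = #776683.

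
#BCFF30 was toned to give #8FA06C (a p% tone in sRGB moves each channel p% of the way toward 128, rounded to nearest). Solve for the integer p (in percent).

#BCFF30 is rgb(188, 255, 48); #8FA06C is rgb(143, 160, 108).
On the G channel (widest range): 160 ≈ 255 + (p/100)(128 − 255), so p ≈ 100×(160 − 255)/(128 − 255) = -9500/-127 = 74.80.
p = 75 reproduces all three channels after rounding.

75%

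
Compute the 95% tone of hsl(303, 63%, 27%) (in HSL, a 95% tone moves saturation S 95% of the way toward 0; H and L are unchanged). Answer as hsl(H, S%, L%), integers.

hsl(303, 3%, 27%)

S moves 95% from 63 toward 0: 63 − 59.85 = 3.15 → 3.
H and L are unchanged.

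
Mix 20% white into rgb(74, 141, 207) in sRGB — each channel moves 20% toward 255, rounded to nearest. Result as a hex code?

#6EA4D9

Per channel, c → c + 0.2(255 − c):
  R: 74 + 0.2×(255−74) = 74 + 36.2 = 110.2 → 110
  G: 141 + 22.8 = 163.8 → 164
  B: 207 + 0.2×(255−207) = 207 + 9.6 = 216.6 → 217
rgb(110, 164, 217) = #6EA4D9.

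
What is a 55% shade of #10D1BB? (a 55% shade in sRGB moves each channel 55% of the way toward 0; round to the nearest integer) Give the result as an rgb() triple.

rgb(7, 94, 84)

#10D1BB is rgb(16, 209, 187).
Per channel, c → c + 0.55(0 − c):
  R: 16 + 0.55×(0−16) = 16 − 8.8 = 7.2 → 7
  G: 209 + 0.55×(0−209) = 209 − 114.95 = 94.05 → 94
  B: 187 + 0.55×(0−187) = 187 − 102.85 = 84.15 → 84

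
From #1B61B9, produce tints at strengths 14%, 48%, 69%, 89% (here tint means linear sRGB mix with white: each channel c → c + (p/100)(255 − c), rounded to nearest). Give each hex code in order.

#3B77C3, #88ADDB, #B8CEE9, #E6EEF7

#1B61B9 is rgb(27, 97, 185).
14%: (27 + 31.92 = 58.92→59, 97 + 22.12 = 119.12→119, 185 + 9.8 = 194.8→195) → #3B77C3
48%: (27 + 109.44 = 136.44→136, 97 + 75.84 = 172.84→173, 185 + 33.6 = 218.6→219) → #88ADDB
69%: (27 + 157.32 = 184.32→184, 97 + 109.02 = 206.02→206, 185 + 48.3 = 233.3→233) → #B8CEE9
89%: (27 + 202.92 = 229.92→230, 97 + 140.62 = 237.62→238, 185 + 62.3 = 247.3→247) → #E6EEF7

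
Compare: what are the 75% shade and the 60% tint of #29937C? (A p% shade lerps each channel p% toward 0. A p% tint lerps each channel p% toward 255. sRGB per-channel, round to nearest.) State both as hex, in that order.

#29937C is rgb(41, 147, 124).
75% shade:
  R: 41 − 30.75 = 10.25 → 10
  G: 147 + 0.75×(0−147) = 147 − 110.25 = 36.75 → 37
  B: 124 + 0.75×(0−124) = 124 − 93 = 31 → 31
  → #0A251F
60% tint:
  R: 41 + 0.6×(255−41) = 41 + 128.4 = 169.4 → 169
  G: 147 + 64.8 = 211.8 → 212
  B: 124 + 78.6 = 202.6 → 203
  → #A9D4CB

#0A251F, #A9D4CB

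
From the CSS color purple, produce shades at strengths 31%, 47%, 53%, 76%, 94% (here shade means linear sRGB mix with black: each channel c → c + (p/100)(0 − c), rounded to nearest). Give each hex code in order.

CSS purple is rgb(128, 0, 128).
31%: (128 − 39.68 = 88.32→88, 0→0, 128 − 39.68 = 88.32→88) → #580058
47%: (128 − 60.16 = 67.84→68, 0→0, 128 − 60.16 = 67.84→68) → #440044
53%: (128 − 67.84 = 60.16→60, 0→0, 128 − 67.84 = 60.16→60) → #3C003C
76%: (128 − 97.28 = 30.72→31, 0→0, 128 − 97.28 = 30.72→31) → #1F001F
94%: (128 − 120.32 = 7.68→8, 0→0, 128 − 120.32 = 7.68→8) → #080008

#580058, #440044, #3C003C, #1F001F, #080008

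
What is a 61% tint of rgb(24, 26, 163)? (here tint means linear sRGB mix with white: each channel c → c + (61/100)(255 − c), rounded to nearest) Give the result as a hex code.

#A5A6DB

Lerp each channel 61% toward 255:
  R: 24 + 140.91 = 164.91 → 165
  G: 26 + 0.61×(255−26) = 26 + 139.69 = 165.69 → 166
  B: 163 + 0.61×(255−163) = 163 + 56.12 = 219.12 → 219
rgb(165, 166, 219) = #A5A6DB.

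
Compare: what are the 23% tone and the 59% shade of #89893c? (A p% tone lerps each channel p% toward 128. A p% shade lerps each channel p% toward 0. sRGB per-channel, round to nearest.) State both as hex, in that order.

#87874c, #383819

#89893c is rgb(137, 137, 60).
23% tone:
  R: 137 + 0.23×(128−137) = 137 − 2.07 = 134.93 → 135
  G: 137 + 0.23×(128−137) = 137 − 2.07 = 134.93 → 135
  B: 60 + 0.23×(128−60) = 60 + 15.64 = 75.64 → 76
  → #87874c
59% shade:
  R: 137 + 0.59×(0−137) = 137 − 80.83 = 56.17 → 56
  G: 137 + 0.59×(0−137) = 137 − 80.83 = 56.17 → 56
  B: 60 + 0.59×(0−60) = 60 − 35.4 = 24.6 → 25
  → #383819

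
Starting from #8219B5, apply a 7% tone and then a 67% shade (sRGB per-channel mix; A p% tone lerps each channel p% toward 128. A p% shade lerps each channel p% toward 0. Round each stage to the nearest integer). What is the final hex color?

#8219B5 is rgb(130, 25, 181).
Per channel, c → c + 0.07(128 − c):
  R: 130 + 0.07×(128−130) = 130 − 0.14 = 129.86 → 130
  G: 25 + 0.07×(128−25) = 25 + 7.21 = 32.21 → 32
  B: 181 + 0.07×(128−181) = 181 − 3.71 = 177.29 → 177
After the tone: rgb(130, 32, 177) = #8220B1.
Lerp each channel 67% toward 0:
  R: 130 + 0.67×(0−130) = 130 − 87.1 = 42.9 → 43
  G: 32 + 0.67×(0−32) = 32 − 21.44 = 10.56 → 11
  B: 177 + 0.67×(0−177) = 177 − 118.59 = 58.41 → 58
rgb(43, 11, 58) = #2B0B3A.

#2B0B3A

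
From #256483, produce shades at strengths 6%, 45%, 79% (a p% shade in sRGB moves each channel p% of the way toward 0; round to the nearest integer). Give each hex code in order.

#235e7b, #143748, #08151c

#256483 is rgb(37, 100, 131).
6%: (37 − 2.22 = 34.78→35, 100 − 6 = 94→94, 131 − 7.86 = 123.14→123) → #235e7b
45%: (37 − 16.65 = 20.35→20, 100 − 45 = 55→55, 131 − 58.95 = 72.05→72) → #143748
79%: (37 − 29.23 = 7.77→8, 100 − 79 = 21→21, 131 − 103.49 = 27.51→28) → #08151c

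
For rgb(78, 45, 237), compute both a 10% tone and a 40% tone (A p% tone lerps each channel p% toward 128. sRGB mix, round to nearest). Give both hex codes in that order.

#5335E2, #624EC1

10% tone:
  R: 78 + 0.1×(128−78) = 78 + 5 = 83 → 83
  G: 45 + 0.1×(128−45) = 45 + 8.3 = 53.3 → 53
  B: 237 − 10.9 = 226.1 → 226
  → #5335E2
40% tone:
  R: 78 + 20 = 98 → 98
  G: 45 + 0.4×(128−45) = 45 + 33.2 = 78.2 → 78
  B: 237 + 0.4×(128−237) = 237 − 43.6 = 193.4 → 193
  → #624EC1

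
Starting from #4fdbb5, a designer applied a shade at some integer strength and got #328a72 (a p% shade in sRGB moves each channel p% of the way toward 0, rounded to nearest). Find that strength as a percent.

#4fdbb5 is rgb(79, 219, 181); #328a72 is rgb(50, 138, 114).
On the G channel (widest range): 138 ≈ 219 + (p/100)(0 − 219), so p ≈ 100×(138 − 219)/(0 − 219) = -8100/-219 = 36.99.
p = 37 reproduces all three channels after rounding.

37%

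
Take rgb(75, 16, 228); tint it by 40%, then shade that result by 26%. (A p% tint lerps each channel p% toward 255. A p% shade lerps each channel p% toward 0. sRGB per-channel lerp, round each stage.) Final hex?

#6d53b1

A 40% tint moves each channel 40% toward 255:
  R: 75 + 72 = 147 → 147
  G: 16 + 0.4×(255−16) = 16 + 95.6 = 111.6 → 112
  B: 228 + 0.4×(255−228) = 228 + 10.8 = 238.8 → 239
After the tint: rgb(147, 112, 239) = #9370ef.
Lerp each channel 26% toward 0:
  R: 147 + 0.26×(0−147) = 147 − 38.22 = 108.78 → 109
  G: 112 + 0.26×(0−112) = 112 − 29.12 = 82.88 → 83
  B: 239 + 0.26×(0−239) = 239 − 62.14 = 176.86 → 177
rgb(109, 83, 177) = #6d53b1.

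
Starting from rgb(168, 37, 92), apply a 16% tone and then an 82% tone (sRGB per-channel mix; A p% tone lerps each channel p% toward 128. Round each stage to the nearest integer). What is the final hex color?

#86727b

Per channel, c → c + 0.16(128 − c):
  R: 168 + 0.16×(128−168) = 168 − 6.4 = 161.6 → 162
  G: 37 + 0.16×(128−37) = 37 + 14.56 = 51.56 → 52
  B: 92 + 0.16×(128−92) = 92 + 5.76 = 97.76 → 98
After the tone: rgb(162, 52, 98) = #a23462.
Per channel, c → c + 0.82(128 − c):
  R: 162 + 0.82×(128−162) = 162 − 27.88 = 134.12 → 134
  G: 52 + 62.32 = 114.32 → 114
  B: 98 + 0.82×(128−98) = 98 + 24.6 = 122.6 → 123
rgb(134, 114, 123) = #86727b.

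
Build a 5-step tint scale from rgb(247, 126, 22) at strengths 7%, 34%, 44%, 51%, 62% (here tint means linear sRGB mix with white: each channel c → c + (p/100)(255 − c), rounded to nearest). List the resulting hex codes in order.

#f88726, #faaa65, #fbb77d, #fbc08d, #fccea6

7%: (247 + 0.56 = 247.56→248, 126 + 9.03 = 135.03→135, 22 + 16.31 = 38.31→38) → #f88726
34%: (247 + 2.72 = 249.72→250, 126 + 43.86 = 169.86→170, 22 + 79.22 = 101.22→101) → #faaa65
44%: (247 + 3.52 = 250.52→251, 126 + 56.76 = 182.76→183, 22 + 102.52 = 124.52→125) → #fbb77d
51%: (247 + 4.08 = 251.08→251, 126 + 65.79 = 191.79→192, 22 + 118.83 = 140.83→141) → #fbc08d
62%: (247 + 4.96 = 251.96→252, 126 + 79.98 = 205.98→206, 22 + 144.46 = 166.46→166) → #fccea6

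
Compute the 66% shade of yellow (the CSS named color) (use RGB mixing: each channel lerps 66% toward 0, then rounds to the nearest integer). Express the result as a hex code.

CSS yellow is rgb(255, 255, 0).
A 66% shade moves each channel 66% toward 0:
  R: 255 − 168.3 = 86.7 → 87
  G: 255 + 0.66×(0−255) = 255 − 168.3 = 86.7 → 87
  B: 0 + 0.66×(0−0) = 0 + 0 = 0 → 0
rgb(87, 87, 0) = #575700.

#575700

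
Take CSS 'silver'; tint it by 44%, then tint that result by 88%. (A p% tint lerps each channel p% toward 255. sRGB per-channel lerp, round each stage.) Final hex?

#FBFBFB

CSS silver is rgb(192, 192, 192).
Per channel, c → c + 0.44(255 − c):
  R: 192 + 27.72 = 219.72 → 220
  G: 192 + 0.44×(255−192) = 192 + 27.72 = 219.72 → 220
  B: 192 + 27.72 = 219.72 → 220
After the tint: rgb(220, 220, 220) = #DCDCDC.
Per channel, c → c + 0.88(255 − c):
  R: 220 + 30.8 = 250.8 → 251
  G: 220 + 0.88×(255−220) = 220 + 30.8 = 250.8 → 251
  B: 220 + 0.88×(255−220) = 220 + 30.8 = 250.8 → 251
rgb(251, 251, 251) = #FBFBFB.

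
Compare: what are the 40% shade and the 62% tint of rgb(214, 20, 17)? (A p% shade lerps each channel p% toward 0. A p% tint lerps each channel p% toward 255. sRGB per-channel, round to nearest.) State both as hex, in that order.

#800c0a, #efa6a5

40% shade:
  R: 214 + 0.4×(0−214) = 214 − 85.6 = 128.4 → 128
  G: 20 + 0.4×(0−20) = 20 − 8 = 12 → 12
  B: 17 − 6.8 = 10.2 → 10
  → #800c0a
62% tint:
  R: 214 + 0.62×(255−214) = 214 + 25.42 = 239.42 → 239
  G: 20 + 145.7 = 165.7 → 166
  B: 17 + 147.56 = 164.56 → 165
  → #efa6a5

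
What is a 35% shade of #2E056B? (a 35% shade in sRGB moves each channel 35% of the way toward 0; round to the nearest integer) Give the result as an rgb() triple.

rgb(30, 3, 70)

#2E056B is rgb(46, 5, 107).
A 35% shade moves each channel 35% toward 0:
  R: 46 + 0.35×(0−46) = 46 − 16.1 = 29.9 → 30
  G: 5 + 0.35×(0−5) = 5 − 1.75 = 3.25 → 3
  B: 107 − 37.45 = 69.55 → 70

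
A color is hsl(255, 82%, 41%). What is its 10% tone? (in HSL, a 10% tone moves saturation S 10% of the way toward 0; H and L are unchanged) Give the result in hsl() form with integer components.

hsl(255, 74%, 41%)

S moves 10% from 82 toward 0: 82 − 8.2 = 73.8 → 74.
H and L are unchanged.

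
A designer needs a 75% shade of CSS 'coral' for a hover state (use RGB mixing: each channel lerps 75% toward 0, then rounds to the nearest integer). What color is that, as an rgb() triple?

rgb(64, 32, 20)

CSS coral is rgb(255, 127, 80).
A 75% shade moves each channel 75% toward 0:
  R: 255 + 0.75×(0−255) = 255 − 191.25 = 63.75 → 64
  G: 127 + 0.75×(0−127) = 127 − 95.25 = 31.75 → 32
  B: 80 + 0.75×(0−80) = 80 − 60 = 20 → 20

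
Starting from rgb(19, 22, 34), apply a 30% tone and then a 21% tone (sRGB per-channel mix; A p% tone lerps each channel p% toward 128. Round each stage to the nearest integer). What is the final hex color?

#44464c

Lerp each channel 30% toward 128:
  R: 19 + 0.3×(128−19) = 19 + 32.7 = 51.7 → 52
  G: 22 + 31.8 = 53.8 → 54
  B: 34 + 0.3×(128−34) = 34 + 28.2 = 62.2 → 62
After the tone: rgb(52, 54, 62) = #34363e.
Lerp each channel 21% toward 128:
  R: 52 + 15.96 = 67.96 → 68
  G: 54 + 0.21×(128−54) = 54 + 15.54 = 69.54 → 70
  B: 62 + 13.86 = 75.86 → 76
rgb(68, 70, 76) = #44464c.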